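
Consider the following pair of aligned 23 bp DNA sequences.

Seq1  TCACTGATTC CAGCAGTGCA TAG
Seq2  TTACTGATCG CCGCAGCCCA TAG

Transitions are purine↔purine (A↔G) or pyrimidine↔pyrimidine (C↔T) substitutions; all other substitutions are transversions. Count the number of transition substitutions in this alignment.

3

Mismatches occur at site 2 (C/T, transition), site 9 (T/C, transition), site 10 (C/G, transversion), site 12 (A/C, transversion), site 17 (T/C, transition), site 18 (G/C, transversion).
Of the 6 differences, 3 transitions and 3 transversions, so the answer is 3.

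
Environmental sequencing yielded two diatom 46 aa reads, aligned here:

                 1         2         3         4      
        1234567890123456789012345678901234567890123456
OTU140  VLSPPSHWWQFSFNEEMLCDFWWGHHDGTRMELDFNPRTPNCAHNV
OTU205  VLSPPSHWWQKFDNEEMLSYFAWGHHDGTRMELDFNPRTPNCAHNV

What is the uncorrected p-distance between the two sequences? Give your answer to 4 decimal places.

Differing sites — 11:F/K; 12:S/F; 13:F/D; 19:C/S; 20:D/Y; 22:W/A.
There are 6 differences over 46 sites, so p = 6/46 = 0.1304.

0.1304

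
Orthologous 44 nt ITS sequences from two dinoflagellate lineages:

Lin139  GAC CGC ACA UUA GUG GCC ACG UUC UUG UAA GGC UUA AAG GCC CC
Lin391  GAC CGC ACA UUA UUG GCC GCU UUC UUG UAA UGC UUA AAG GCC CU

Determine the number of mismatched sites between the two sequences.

The sequences differ at positions 13 (G/U), 19 (A/G), 21 (G/U), 31 (G/U), 44 (C/U).
That gives 5 mismatches out of 44 aligned sites, so the Hamming distance is 5.

5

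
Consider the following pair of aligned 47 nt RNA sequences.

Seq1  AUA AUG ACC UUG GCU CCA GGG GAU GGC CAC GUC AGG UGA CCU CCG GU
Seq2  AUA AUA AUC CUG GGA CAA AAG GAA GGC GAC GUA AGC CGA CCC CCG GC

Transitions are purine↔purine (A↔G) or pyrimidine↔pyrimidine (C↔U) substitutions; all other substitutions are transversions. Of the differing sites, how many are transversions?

The sequences differ at positions 6 (G/A, transition), 8 (C/U, transition), 10 (U/C, transition), 14 (C/G, transversion), 15 (U/A, transversion), 17 (C/A, transversion), 19 (G/A, transition), 20 (G/A, transition), 24 (U/A, transversion), 28 (C/G, transversion), 33 (C/A, transversion), 36 (G/C, transversion), 37 (U/C, transition), 42 (U/C, transition), 47 (U/C, transition).
Of the 15 differences, 8 transitions and 7 transversions, so the answer is 7.

7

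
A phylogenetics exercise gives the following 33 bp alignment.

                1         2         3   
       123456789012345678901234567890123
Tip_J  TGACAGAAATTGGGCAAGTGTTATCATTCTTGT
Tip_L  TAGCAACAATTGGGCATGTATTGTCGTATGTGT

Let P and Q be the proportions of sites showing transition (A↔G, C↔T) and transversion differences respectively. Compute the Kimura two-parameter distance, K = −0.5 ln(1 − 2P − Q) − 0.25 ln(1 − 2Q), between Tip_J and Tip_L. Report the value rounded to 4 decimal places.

0.4636

Differing sites — 2:G/A (Ti); 3:A/G (Ti); 6:G/A (Ti); 7:A/C (Tv); 17:A/T (Tv); 20:G/A (Ti); 23:A/G (Ti); 26:A/G (Ti); 28:T/A (Tv); 29:C/T (Ti); 30:T/G (Tv).
Of the 11 differences, 7 transitions and 4 transversions over 33 sites: P = 7/33 = 0.212121, Q = 4/33 = 0.121212.
d = −0.5·ln(0.454546) − 0.25·ln(0.757576) = −0.5·(-0.788456) − 0.25·(-0.277631) = 0.4636.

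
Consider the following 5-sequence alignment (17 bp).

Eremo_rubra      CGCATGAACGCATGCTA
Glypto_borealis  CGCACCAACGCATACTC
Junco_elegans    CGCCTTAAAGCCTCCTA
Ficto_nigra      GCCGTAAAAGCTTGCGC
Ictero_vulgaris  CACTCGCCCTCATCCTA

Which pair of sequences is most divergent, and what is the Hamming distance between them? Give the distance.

13

Pairwise Hamming distances:
  Eremo_rubra vs Glypto_borealis: 4
  Eremo_rubra vs Junco_elegans: 5
  Eremo_rubra vs Ficto_nigra: 8
  Eremo_rubra vs Ictero_vulgaris: 7
  Glypto_borealis vs Junco_elegans: 7
  Glypto_borealis vs Ficto_nigra: 9
  Glypto_borealis vs Ictero_vulgaris: 8
  Junco_elegans vs Ficto_nigra: 8
  Junco_elegans vs Ictero_vulgaris: 9
  Ficto_nigra vs Ictero_vulgaris: 13
The largest is 13, between Ficto_nigra and Ictero_vulgaris.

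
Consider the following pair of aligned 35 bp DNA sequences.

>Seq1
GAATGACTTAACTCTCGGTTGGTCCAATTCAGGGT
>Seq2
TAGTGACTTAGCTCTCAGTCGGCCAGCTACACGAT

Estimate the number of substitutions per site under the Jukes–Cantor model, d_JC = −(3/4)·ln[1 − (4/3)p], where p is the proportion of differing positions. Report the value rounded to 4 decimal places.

0.4582

Differing sites — 1:G/T; 3:A/G; 11:A/G; 17:G/A; 20:T/C; 23:T/C; 25:C/A; 26:A/G; 27:A/C; 29:T/A; 32:G/C; 34:G/A.
p = 12/35 = 0.342857.
d = −0.75 · ln(1 − (4/3)·0.342857) = −0.75 · ln(0.542857) = −0.75 · (-0.610909) = 0.4582.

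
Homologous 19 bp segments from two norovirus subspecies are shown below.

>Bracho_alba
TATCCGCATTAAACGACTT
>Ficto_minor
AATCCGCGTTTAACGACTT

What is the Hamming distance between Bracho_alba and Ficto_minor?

Mismatches occur at site 1 (T→A), site 8 (A→G), site 11 (A→T).
That gives 3 mismatches out of 19 aligned sites, so the Hamming distance is 3.

3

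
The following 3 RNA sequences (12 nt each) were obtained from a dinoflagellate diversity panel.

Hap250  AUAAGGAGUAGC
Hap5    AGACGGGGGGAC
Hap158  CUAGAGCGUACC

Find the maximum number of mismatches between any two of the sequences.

8

Pairwise Hamming distances:
  Hap250 vs Hap5: 6
  Hap250 vs Hap158: 5
  Hap5 vs Hap158: 8
The largest is 8, between Hap5 and Hap158.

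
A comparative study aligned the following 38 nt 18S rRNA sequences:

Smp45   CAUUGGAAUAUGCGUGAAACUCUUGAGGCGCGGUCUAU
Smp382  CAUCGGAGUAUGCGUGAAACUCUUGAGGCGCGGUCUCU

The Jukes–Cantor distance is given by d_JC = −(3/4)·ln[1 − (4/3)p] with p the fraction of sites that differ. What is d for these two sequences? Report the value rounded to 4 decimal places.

Differing sites — 4:U/C; 8:A/G; 37:A/C.
p = 3/38 = 0.078947.
d = −0.75 · ln(1 − (4/3)·0.078947) = −0.75 · ln(0.894737) = −0.75 · (-0.111225) = 0.0834.

0.0834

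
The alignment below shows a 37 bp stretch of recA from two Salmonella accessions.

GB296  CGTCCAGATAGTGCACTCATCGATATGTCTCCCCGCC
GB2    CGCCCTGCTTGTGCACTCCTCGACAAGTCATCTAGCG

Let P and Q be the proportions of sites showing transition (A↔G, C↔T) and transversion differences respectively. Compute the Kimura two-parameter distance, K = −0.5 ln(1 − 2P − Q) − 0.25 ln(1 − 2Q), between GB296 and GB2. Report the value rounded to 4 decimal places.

The sequences differ at positions 3 (T/C, transition), 6 (A/T, transversion), 8 (A/C, transversion), 10 (A/T, transversion), 19 (A/C, transversion), 24 (T/C, transition), 26 (T/A, transversion), 30 (T/A, transversion), 31 (C/T, transition), 33 (C/T, transition), 34 (C/A, transversion), 37 (C/G, transversion).
Of the 12 differences, 4 transitions and 8 transversions over 37 sites: P = 4/37 = 0.108108, Q = 8/37 = 0.216216.
d = −0.5·ln(0.567568) − 0.25·ln(0.567568) = −0.5·(-0.566395) − 0.25·(-0.566395) = 0.4248.

0.4248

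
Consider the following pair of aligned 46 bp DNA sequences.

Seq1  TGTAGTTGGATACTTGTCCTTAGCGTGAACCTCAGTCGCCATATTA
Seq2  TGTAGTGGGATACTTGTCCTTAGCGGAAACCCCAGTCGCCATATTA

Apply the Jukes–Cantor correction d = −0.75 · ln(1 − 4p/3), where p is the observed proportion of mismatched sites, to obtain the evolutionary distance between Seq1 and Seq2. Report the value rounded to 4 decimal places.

0.0924

The sequences differ at positions 7 (T/G), 26 (T/G), 27 (G/A), 32 (T/C).
p = 4/46 = 0.086957.
d = −0.75 · ln(1 − (4/3)·0.086957) = −0.75 · ln(0.884057) = −0.75 · (-0.123234) = 0.0924.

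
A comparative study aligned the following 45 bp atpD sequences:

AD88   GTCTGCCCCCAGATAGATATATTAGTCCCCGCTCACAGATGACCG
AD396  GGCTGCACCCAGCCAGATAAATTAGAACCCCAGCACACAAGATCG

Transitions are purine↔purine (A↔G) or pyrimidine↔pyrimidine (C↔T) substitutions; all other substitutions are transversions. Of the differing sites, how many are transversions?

11

Differing sites — 2:T/G (Tv); 7:C/A (Tv); 13:A/C (Tv); 14:T/C (Ti); 20:T/A (Tv); 26:T/A (Tv); 27:C/A (Tv); 31:G/C (Tv); 32:C/A (Tv); 33:T/G (Tv); 38:G/C (Tv); 40:T/A (Tv); 43:C/T (Ti).
Of the 13 differences, 2 transitions and 11 transversions, so the answer is 11.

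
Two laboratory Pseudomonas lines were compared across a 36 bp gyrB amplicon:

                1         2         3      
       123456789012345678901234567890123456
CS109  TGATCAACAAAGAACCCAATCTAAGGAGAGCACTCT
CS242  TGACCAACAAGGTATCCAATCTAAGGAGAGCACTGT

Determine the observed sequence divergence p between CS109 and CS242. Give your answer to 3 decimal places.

Differing sites — 4:T/C; 11:A/G; 13:A/T; 15:C/T; 35:C/G.
There are 5 differences over 36 sites, so p = 5/36 = 0.139.

0.139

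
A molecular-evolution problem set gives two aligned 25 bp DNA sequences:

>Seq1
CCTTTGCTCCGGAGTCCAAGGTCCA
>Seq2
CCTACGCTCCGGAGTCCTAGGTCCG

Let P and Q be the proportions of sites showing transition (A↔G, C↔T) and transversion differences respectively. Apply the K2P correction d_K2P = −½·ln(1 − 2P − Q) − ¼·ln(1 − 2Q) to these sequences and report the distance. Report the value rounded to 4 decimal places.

Mismatches occur at site 4 (T↔A, transversion), site 5 (T↔C, transition), site 18 (A↔T, transversion), site 25 (A↔G, transition).
Of the 4 differences, 2 transitions and 2 transversions over 25 sites: P = 2/25 = 0.080000, Q = 2/25 = 0.080000.
d = −0.5·ln(0.760000) − 0.25·ln(0.840000) = −0.5·(-0.274437) − 0.25·(-0.174353) = 0.1808.

0.1808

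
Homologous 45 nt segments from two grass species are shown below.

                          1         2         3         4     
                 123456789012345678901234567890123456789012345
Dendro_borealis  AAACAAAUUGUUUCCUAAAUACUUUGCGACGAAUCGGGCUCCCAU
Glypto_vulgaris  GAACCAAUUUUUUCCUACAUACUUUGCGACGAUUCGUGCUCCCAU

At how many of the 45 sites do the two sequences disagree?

Differing sites — 1:A/G; 5:A/C; 10:G/U; 18:A/C; 33:A/U; 37:G/U.
That gives 6 mismatches out of 45 aligned sites, so the Hamming distance is 6.

6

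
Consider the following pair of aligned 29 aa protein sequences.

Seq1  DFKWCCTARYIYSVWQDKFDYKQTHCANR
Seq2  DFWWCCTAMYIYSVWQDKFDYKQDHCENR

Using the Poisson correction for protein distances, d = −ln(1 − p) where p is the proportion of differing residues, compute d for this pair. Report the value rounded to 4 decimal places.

Differing sites — 3:K/W; 9:R/M; 24:T/D; 27:A/E.
p = 4/29 = 0.137931.
d = −ln(1 − 0.137931) = −ln(0.862069) = 0.1484.

0.1484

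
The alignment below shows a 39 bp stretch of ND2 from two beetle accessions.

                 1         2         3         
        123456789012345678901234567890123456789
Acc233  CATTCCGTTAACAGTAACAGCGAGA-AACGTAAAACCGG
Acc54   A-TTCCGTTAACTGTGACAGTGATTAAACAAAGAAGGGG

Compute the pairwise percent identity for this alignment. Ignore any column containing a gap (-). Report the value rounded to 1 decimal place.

Excluding the 2 gap columns leaves 37 comparable sites.
The sequences differ at positions 1 (C/A), 13 (A/T), 16 (A/G), 21 (C/T), 24 (G/T), 25 (A/T), 30 (G/A), 31 (T/A), 33 (A/G), 36 (C/G), 37 (C/G).
26 of the 37 comparable sites match, so the percent identity is 26/37 × 100 = 70.3%.

70.3%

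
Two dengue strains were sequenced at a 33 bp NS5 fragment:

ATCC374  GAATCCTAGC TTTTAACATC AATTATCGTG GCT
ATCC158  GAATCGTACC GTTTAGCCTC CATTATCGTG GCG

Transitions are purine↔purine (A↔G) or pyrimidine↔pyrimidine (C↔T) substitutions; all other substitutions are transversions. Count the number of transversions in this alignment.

6

The sequences differ at positions 6 (C/G, transversion), 9 (G/C, transversion), 11 (T/G, transversion), 16 (A/G, transition), 18 (A/C, transversion), 21 (A/C, transversion), 33 (T/G, transversion).
Of the 7 differences, 1 transition and 6 transversions, so the answer is 6.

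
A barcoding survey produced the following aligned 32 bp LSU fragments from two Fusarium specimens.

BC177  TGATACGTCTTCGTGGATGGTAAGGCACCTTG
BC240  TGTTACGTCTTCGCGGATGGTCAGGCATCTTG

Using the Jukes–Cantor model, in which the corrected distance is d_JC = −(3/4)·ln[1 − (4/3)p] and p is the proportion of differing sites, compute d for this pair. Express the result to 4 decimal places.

The sequences differ at positions 3 (A/T), 14 (T/C), 22 (A/C), 28 (C/T).
p = 4/32 = 0.125000.
d = −0.75 · ln(1 − (4/3)·0.125000) = −0.75 · ln(0.833333) = −0.75 · (-0.182322) = 0.1367.

0.1367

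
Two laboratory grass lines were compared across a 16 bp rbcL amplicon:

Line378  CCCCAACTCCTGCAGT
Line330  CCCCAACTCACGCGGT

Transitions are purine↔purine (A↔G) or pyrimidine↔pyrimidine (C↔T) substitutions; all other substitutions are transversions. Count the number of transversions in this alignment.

1

Mismatches occur at site 10 (C↔A, transversion), site 11 (T↔C, transition), site 14 (A↔G, transition).
Of the 3 differences, 2 transitions and 1 transversion, so the answer is 1.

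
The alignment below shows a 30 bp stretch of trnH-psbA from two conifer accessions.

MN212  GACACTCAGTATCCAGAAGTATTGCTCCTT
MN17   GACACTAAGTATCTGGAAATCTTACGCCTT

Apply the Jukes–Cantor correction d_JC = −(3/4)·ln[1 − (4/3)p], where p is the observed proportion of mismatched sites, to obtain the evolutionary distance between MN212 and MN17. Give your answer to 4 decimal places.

The sequences differ at positions 7 (C/A), 14 (C/T), 15 (A/G), 19 (G/A), 21 (A/C), 24 (G/A), 26 (T/G).
p = 7/30 = 0.233333.
d = −0.75 · ln(1 − (4/3)·0.233333) = −0.75 · ln(0.688889) = −0.75 · (-0.372675) = 0.2795.

0.2795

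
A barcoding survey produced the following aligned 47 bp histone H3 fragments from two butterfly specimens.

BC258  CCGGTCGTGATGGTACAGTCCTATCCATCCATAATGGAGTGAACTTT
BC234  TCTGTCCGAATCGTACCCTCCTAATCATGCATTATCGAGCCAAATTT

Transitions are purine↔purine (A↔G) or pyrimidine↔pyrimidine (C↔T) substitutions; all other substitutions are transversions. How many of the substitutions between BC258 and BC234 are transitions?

4

Mismatches occur at site 1 (C/T, transition), site 3 (G/T, transversion), site 7 (G/C, transversion), site 8 (T/G, transversion), site 9 (G/A, transition), site 12 (G/C, transversion), site 17 (A/C, transversion), site 18 (G/C, transversion), site 24 (T/A, transversion), site 25 (C/T, transition), site 29 (C/G, transversion), site 33 (A/T, transversion), site 36 (G/C, transversion), site 40 (T/C, transition), site 41 (G/C, transversion), site 44 (C/A, transversion).
Of the 16 differences, 4 transitions and 12 transversions, so the answer is 4.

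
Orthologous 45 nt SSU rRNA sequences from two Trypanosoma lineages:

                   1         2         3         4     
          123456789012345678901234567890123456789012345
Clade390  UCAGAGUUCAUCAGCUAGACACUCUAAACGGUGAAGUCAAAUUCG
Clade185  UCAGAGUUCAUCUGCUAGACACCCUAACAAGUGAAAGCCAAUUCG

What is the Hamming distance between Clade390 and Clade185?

Mismatches occur at site 13 (A↔U), site 23 (U↔C), site 28 (A↔C), site 29 (C↔A), site 30 (G↔A), site 36 (G↔A), site 37 (U↔G), site 39 (A↔C).
That gives 8 mismatches out of 45 aligned sites, so the Hamming distance is 8.

8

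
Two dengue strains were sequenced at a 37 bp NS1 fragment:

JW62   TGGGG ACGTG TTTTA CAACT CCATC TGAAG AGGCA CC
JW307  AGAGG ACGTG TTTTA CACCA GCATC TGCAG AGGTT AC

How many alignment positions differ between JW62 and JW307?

Differing sites — 1:T/A; 3:G/A; 18:A/C; 20:T/A; 21:C/G; 28:A/C; 34:C/T; 35:A/T; 36:C/A.
That gives 9 mismatches out of 37 aligned sites, so the Hamming distance is 9.

9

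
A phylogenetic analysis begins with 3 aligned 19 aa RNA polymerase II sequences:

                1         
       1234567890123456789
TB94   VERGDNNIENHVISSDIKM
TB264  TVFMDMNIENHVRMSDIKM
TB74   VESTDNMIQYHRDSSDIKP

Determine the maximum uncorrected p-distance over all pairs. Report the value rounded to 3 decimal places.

Pairwise Hamming distances:
  TB94 vs TB264: 7
  TB94 vs TB74: 8
  TB264 vs TB74: 12
The largest is 12 mismatches, between TB264 and TB74; p = 12/19 = 0.632.

0.632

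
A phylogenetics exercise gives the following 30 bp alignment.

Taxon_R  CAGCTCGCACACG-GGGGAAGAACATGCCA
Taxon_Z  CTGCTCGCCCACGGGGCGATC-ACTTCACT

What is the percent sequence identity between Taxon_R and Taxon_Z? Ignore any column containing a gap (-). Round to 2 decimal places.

Excluding the 2 gap columns leaves 28 comparable sites.
Differing sites — 2:A/T; 9:A/C; 17:G/C; 20:A/T; 21:G/C; 25:A/T; 27:G/C; 28:C/A; 30:A/T.
19 of the 28 comparable sites match, so the percent identity is 19/28 × 100 = 67.86%.

67.86%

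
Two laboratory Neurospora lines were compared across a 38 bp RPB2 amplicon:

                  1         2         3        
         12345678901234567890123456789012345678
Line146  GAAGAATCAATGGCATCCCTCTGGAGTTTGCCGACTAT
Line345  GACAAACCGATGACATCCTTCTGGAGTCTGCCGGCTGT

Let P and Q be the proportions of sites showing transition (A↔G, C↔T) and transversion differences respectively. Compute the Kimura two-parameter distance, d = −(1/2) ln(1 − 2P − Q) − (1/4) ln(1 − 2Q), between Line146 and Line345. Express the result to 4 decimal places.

Mismatches occur at site 3 (A/C, transversion), site 4 (G/A, transition), site 7 (T/C, transition), site 9 (A/G, transition), site 13 (G/A, transition), site 19 (C/T, transition), site 28 (T/C, transition), site 34 (A/G, transition), site 37 (A/G, transition).
Of the 9 differences, 8 transitions and 1 transversion over 38 sites: P = 8/38 = 0.210526, Q = 1/38 = 0.026316.
d = −0.5·ln(0.552632) − 0.25·ln(0.947368) = −0.5·(-0.593063) − 0.25·(-0.054068) = 0.3100.

0.3100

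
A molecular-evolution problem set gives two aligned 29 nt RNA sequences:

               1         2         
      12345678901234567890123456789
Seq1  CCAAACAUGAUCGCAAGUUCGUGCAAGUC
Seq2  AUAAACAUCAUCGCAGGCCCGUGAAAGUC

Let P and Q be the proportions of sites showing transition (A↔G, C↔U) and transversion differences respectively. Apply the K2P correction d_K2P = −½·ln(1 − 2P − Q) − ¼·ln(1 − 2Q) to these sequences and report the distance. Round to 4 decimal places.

Mismatches occur at site 1 (C→A, transversion), site 2 (C→U, transition), site 9 (G→C, transversion), site 16 (A→G, transition), site 18 (U→C, transition), site 19 (U→C, transition), site 24 (C→A, transversion).
Of the 7 differences, 4 transitions and 3 transversions over 29 sites: P = 4/29 = 0.137931, Q = 3/29 = 0.103448.
d = −0.5·ln(0.620690) − 0.25·ln(0.793104) = −0.5·(-0.476924) − 0.25·(-0.231801) = 0.2964.

0.2964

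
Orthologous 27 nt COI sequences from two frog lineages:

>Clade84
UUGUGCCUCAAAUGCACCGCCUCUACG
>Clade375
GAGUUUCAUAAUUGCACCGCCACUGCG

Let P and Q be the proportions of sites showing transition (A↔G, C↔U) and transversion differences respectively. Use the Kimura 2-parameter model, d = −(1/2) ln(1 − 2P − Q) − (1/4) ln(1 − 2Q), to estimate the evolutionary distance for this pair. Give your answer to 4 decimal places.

The sequences differ at positions 1 (U/G, transversion), 2 (U/A, transversion), 5 (G/U, transversion), 6 (C/U, transition), 8 (U/A, transversion), 9 (C/U, transition), 12 (A/U, transversion), 22 (U/A, transversion), 25 (A/G, transition).
Of the 9 differences, 3 transitions and 6 transversions over 27 sites: P = 3/27 = 0.111111, Q = 6/27 = 0.222222.
d = −0.5·ln(0.555556) − 0.25·ln(0.555556) = −0.5·(-0.587786) − 0.25·(-0.587786) = 0.4408.

0.4408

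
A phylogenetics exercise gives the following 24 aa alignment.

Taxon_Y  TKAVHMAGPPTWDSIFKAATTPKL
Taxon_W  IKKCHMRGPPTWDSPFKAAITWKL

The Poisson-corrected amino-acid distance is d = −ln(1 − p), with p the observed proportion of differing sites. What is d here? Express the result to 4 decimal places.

Differing sites — 1:T/I; 3:A/K; 4:V/C; 7:A/R; 15:I/P; 20:T/I; 22:P/W.
p = 7/24 = 0.291667.
d = −ln(1 − 0.291667) = −ln(0.708333) = 0.3448.

0.3448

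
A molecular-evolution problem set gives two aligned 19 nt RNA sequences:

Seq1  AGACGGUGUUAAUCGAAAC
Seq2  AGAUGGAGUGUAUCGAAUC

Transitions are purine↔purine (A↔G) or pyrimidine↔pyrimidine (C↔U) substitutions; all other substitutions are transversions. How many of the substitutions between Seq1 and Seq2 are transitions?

1

Mismatches occur at site 4 (C/U, transition), site 7 (U/A, transversion), site 10 (U/G, transversion), site 11 (A/U, transversion), site 18 (A/U, transversion).
Of the 5 differences, 1 transition and 4 transversions, so the answer is 1.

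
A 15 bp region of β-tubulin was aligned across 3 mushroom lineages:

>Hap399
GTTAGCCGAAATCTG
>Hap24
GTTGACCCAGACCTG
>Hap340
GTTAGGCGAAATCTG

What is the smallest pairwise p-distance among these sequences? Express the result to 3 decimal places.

0.067

Pairwise Hamming distances:
  Hap399 vs Hap24: 5
  Hap399 vs Hap340: 1
  Hap24 vs Hap340: 6
The smallest is 1 mismatch, between Hap399 and Hap340; p = 1/15 = 0.067.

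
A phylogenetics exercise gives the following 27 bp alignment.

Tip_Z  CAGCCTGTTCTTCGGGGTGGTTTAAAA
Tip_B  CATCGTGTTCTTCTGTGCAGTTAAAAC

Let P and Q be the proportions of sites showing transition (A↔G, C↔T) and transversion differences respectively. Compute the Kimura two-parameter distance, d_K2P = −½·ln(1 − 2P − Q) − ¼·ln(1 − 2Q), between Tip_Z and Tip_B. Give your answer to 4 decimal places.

Mismatches occur at site 3 (G↔T, transversion), site 5 (C↔G, transversion), site 14 (G↔T, transversion), site 16 (G↔T, transversion), site 18 (T↔C, transition), site 19 (G↔A, transition), site 23 (T↔A, transversion), site 27 (A↔C, transversion).
Of the 8 differences, 2 transitions and 6 transversions over 27 sites: P = 2/27 = 0.074074, Q = 6/27 = 0.222222.
d = −0.5·ln(0.629630) − 0.25·ln(0.555556) = −0.5·(-0.462623) − 0.25·(-0.587786) = 0.3783.

0.3783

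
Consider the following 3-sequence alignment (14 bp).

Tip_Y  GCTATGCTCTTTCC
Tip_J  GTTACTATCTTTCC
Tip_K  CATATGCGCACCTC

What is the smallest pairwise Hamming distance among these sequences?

Pairwise Hamming distances:
  Tip_Y vs Tip_J: 4
  Tip_Y vs Tip_K: 7
  Tip_J vs Tip_K: 10
The smallest is 4, between Tip_Y and Tip_J.

4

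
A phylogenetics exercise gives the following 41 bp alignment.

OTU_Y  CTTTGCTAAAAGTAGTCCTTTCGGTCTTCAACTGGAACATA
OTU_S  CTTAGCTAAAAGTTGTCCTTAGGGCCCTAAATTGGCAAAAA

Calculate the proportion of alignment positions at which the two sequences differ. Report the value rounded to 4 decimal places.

Differing sites — 4:T/A; 14:A/T; 21:T/A; 22:C/G; 25:T/C; 27:T/C; 29:C/A; 32:C/T; 36:A/C; 38:C/A; 40:T/A.
There are 11 differences over 41 sites, so p = 11/41 = 0.2683.

0.2683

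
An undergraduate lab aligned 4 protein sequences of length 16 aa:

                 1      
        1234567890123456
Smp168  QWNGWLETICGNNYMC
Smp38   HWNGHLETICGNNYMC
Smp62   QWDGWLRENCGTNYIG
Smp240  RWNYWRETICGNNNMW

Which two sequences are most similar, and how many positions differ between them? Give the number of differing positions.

Pairwise Hamming distances:
  Smp168 vs Smp38: 2
  Smp168 vs Smp62: 7
  Smp168 vs Smp240: 5
  Smp38 vs Smp62: 9
  Smp38 vs Smp240: 6
  Smp62 vs Smp240: 11
The smallest is 2, between Smp168 and Smp38.

2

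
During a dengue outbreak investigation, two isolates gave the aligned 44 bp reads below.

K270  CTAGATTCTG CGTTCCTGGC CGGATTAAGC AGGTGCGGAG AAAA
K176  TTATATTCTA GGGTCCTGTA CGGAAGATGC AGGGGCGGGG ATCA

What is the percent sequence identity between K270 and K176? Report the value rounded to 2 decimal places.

68.18%

Differing sites — 1:C/T; 4:G/T; 10:G/A; 11:C/G; 13:T/G; 19:G/T; 20:C/A; 25:T/A; 26:T/G; 28:A/T; 34:T/G; 39:A/G; 42:A/T; 43:A/C.
30 of the 44 sites match, so the percent identity is 30/44 × 100 = 68.18%.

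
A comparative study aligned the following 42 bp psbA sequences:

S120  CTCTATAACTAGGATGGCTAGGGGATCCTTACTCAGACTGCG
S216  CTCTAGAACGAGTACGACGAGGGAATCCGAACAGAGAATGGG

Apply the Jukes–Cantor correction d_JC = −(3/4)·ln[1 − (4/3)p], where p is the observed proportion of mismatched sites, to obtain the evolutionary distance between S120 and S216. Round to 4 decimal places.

0.3992

Mismatches occur at site 6 (T→G), site 10 (T→G), site 13 (G→T), site 15 (T→C), site 17 (G→A), site 19 (T→G), site 24 (G→A), site 29 (T→G), site 30 (T→A), site 33 (T→A), site 34 (C→G), site 38 (C→A), site 41 (C→G).
p = 13/42 = 0.309524.
d = −0.75 · ln(1 − (4/3)·0.309524) = −0.75 · ln(0.587301) = −0.75 · (-0.532218) = 0.3992.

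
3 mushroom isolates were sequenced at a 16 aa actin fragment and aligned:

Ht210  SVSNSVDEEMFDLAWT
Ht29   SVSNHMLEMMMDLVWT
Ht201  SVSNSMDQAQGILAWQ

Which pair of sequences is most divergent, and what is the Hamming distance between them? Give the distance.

Pairwise Hamming distances:
  Ht210 vs Ht29: 6
  Ht210 vs Ht201: 7
  Ht29 vs Ht201: 9
The largest is 9, between Ht29 and Ht201.

9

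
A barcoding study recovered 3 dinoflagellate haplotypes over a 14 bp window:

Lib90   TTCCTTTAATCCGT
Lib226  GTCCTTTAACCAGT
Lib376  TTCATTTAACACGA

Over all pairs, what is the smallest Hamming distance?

3

Pairwise Hamming distances:
  Lib90 vs Lib226: 3
  Lib90 vs Lib376: 4
  Lib226 vs Lib376: 5
The smallest is 3, between Lib90 and Lib226.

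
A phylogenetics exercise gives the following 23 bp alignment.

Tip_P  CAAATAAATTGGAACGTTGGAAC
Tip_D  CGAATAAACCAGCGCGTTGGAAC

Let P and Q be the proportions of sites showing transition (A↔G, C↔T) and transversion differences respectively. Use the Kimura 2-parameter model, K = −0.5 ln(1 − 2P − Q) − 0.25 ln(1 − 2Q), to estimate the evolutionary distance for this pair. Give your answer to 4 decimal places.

Mismatches occur at site 2 (A/G, transition), site 9 (T/C, transition), site 10 (T/C, transition), site 11 (G/A, transition), site 13 (A/C, transversion), site 14 (A/G, transition).
Of the 6 differences, 5 transitions and 1 transversion over 23 sites: P = 5/23 = 0.217391, Q = 1/23 = 0.043478.
d = −0.5·ln(0.521740) − 0.25·ln(0.913044) = −0.5·(-0.650586) − 0.25·(-0.090971) = 0.3480.

0.3480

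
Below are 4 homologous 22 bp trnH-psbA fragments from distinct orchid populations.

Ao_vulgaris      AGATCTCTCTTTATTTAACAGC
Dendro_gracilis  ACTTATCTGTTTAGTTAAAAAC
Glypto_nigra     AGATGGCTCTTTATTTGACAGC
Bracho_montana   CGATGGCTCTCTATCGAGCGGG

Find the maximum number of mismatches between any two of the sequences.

15

Pairwise Hamming distances:
  Ao_vulgaris vs Dendro_gracilis: 7
  Ao_vulgaris vs Glypto_nigra: 3
  Ao_vulgaris vs Bracho_montana: 9
  Dendro_gracilis vs Glypto_nigra: 9
  Dendro_gracilis vs Bracho_montana: 15
  Glypto_nigra vs Bracho_montana: 8
The largest is 15, between Dendro_gracilis and Bracho_montana.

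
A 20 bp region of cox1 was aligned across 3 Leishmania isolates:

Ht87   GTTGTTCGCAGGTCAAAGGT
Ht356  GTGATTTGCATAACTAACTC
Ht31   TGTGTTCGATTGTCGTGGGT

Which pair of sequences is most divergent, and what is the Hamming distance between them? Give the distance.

15

Pairwise Hamming distances:
  Ht87 vs Ht356: 10
  Ht87 vs Ht31: 8
  Ht356 vs Ht31: 15
The largest is 15, between Ht356 and Ht31.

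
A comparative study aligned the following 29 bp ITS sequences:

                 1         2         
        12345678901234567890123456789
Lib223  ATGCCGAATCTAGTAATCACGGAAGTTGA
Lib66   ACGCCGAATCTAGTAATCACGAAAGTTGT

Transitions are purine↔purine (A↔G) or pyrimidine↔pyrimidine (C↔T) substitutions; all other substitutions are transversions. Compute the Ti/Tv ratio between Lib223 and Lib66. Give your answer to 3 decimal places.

Mismatches occur at site 2 (T→C, transition), site 22 (G→A, transition), site 29 (A→T, transversion).
Of the 3 differences, 2 transitions and 1 transversion, so Ti/Tv = 2/1 = 2.000.

2.000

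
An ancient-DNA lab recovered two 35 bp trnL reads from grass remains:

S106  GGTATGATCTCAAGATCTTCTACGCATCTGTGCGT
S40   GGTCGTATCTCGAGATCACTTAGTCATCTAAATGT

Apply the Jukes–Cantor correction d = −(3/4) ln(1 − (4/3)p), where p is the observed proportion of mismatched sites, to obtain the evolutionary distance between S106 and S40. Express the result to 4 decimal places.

0.5128

Mismatches occur at site 4 (A/C), site 5 (T/G), site 6 (G/T), site 12 (A/G), site 18 (T/A), site 19 (T/C), site 20 (C/T), site 23 (C/G), site 24 (G/T), site 30 (G/A), site 31 (T/A), site 32 (G/A), site 33 (C/T).
p = 13/35 = 0.371429.
d = −0.75 · ln(1 − (4/3)·0.371429) = −0.75 · ln(0.504761) = −0.75 · (-0.683670) = 0.5128.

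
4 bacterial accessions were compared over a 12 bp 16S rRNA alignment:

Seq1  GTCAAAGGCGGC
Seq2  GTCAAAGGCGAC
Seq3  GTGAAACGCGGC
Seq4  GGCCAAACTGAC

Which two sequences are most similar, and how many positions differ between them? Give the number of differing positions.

1

Pairwise Hamming distances:
  Seq1 vs Seq2: 1
  Seq1 vs Seq3: 2
  Seq1 vs Seq4: 6
  Seq2 vs Seq3: 3
  Seq2 vs Seq4: 5
  Seq3 vs Seq4: 7
The smallest is 1, between Seq1 and Seq2.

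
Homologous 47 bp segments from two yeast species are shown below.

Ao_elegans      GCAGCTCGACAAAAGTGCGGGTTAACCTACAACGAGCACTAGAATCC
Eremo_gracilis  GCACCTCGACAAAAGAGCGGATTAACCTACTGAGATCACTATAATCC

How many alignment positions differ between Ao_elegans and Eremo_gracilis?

Differing sites — 4:G/C; 16:T/A; 21:G/A; 31:A/T; 32:A/G; 33:C/A; 36:G/T; 42:G/T.
That gives 8 mismatches out of 47 aligned sites, so the Hamming distance is 8.

8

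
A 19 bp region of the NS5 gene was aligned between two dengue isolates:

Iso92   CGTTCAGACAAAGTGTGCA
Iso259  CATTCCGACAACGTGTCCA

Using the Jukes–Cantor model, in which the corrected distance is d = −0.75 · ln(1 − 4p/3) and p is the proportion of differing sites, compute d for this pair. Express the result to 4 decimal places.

0.2471

Differing sites — 2:G/A; 6:A/C; 12:A/C; 17:G/C.
p = 4/19 = 0.210526.
d = −0.75 · ln(1 − (4/3)·0.210526) = −0.75 · ln(0.719299) = −0.75 · (-0.329478) = 0.2471.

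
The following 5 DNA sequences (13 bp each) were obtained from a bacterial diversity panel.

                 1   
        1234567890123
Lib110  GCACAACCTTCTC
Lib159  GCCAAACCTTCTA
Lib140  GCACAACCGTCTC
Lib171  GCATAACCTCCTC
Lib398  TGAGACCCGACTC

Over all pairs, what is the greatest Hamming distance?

Pairwise Hamming distances:
  Lib110 vs Lib159: 3
  Lib110 vs Lib140: 1
  Lib110 vs Lib171: 2
  Lib110 vs Lib398: 6
  Lib159 vs Lib140: 4
  Lib159 vs Lib171: 4
  Lib159 vs Lib398: 8
  Lib140 vs Lib171: 3
  Lib140 vs Lib398: 5
  Lib171 vs Lib398: 6
The largest is 8, between Lib159 and Lib398.

8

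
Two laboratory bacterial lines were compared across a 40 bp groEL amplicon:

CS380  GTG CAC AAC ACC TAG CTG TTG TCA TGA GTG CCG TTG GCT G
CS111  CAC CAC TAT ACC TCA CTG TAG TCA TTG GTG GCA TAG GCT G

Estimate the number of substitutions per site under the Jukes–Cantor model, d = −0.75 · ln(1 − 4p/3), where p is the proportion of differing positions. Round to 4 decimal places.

Differing sites — 1:G/C; 2:T/A; 3:G/C; 7:A/T; 9:C/T; 14:A/C; 15:G/A; 20:T/A; 26:G/T; 27:A/G; 31:C/G; 33:G/A; 35:T/A.
p = 13/40 = 0.325000.
d = −0.75 · ln(1 − (4/3)·0.325000) = −0.75 · ln(0.566667) = −0.75 · (-0.567983) = 0.4260.

0.4260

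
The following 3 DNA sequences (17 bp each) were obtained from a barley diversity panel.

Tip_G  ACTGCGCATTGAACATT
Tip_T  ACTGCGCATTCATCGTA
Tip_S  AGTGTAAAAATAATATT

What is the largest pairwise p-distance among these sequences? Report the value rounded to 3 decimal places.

Pairwise Hamming distances:
  Tip_G vs Tip_T: 4
  Tip_G vs Tip_S: 8
  Tip_T vs Tip_S: 11
The largest is 11 mismatches, between Tip_T and Tip_S; p = 11/17 = 0.647.

0.647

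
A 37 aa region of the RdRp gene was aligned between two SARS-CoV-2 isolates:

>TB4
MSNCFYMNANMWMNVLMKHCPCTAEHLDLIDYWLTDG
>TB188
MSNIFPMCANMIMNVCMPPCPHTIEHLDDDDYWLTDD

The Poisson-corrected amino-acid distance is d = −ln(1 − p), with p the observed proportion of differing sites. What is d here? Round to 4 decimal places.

The sequences differ at positions 4 (C/I), 6 (Y/P), 8 (N/C), 12 (W/I), 16 (L/C), 18 (K/P), 19 (H/P), 22 (C/H), 24 (A/I), 29 (L/D), 30 (I/D), 37 (G/D).
p = 12/37 = 0.324324.
d = −ln(1 − 0.324324) = −ln(0.675676) = 0.3920.

0.3920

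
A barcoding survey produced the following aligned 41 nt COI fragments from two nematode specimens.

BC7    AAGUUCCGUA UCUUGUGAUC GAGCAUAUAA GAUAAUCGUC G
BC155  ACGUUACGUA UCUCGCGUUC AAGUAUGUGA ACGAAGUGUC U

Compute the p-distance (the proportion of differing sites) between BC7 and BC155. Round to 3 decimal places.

0.366

Mismatches occur at site 2 (A/C), site 6 (C/A), site 14 (U/C), site 16 (U/C), site 18 (A/U), site 21 (G/A), site 24 (C/U), site 27 (A/G), site 29 (A/G), site 31 (G/A), site 32 (A/C), site 33 (U/G), site 36 (U/G), site 37 (C/U), site 41 (G/U).
There are 15 differences over 41 sites, so p = 15/41 = 0.366.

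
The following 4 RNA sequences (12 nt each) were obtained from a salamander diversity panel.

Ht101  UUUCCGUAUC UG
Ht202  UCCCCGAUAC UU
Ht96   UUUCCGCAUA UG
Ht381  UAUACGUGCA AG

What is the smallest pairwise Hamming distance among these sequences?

2

Pairwise Hamming distances:
  Ht101 vs Ht202: 6
  Ht101 vs Ht96: 2
  Ht101 vs Ht381: 6
  Ht202 vs Ht96: 7
  Ht202 vs Ht381: 9
  Ht96 vs Ht381: 6
The smallest is 2, between Ht101 and Ht96.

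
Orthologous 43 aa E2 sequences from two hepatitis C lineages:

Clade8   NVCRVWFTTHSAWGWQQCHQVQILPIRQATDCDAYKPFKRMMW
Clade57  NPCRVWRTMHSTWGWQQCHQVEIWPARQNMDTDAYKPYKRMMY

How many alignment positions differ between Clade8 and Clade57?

12

Mismatches occur at site 2 (V/P), site 7 (F/R), site 9 (T/M), site 12 (A/T), site 22 (Q/E), site 24 (L/W), site 26 (I/A), site 29 (A/N), site 30 (T/M), site 32 (C/T), site 38 (F/Y), site 43 (W/Y).
That gives 12 mismatches out of 43 aligned sites, so the Hamming distance is 12.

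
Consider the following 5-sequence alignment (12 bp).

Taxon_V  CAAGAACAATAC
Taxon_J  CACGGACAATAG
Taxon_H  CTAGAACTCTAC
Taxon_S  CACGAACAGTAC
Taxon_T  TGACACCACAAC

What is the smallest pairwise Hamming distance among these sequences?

2

Pairwise Hamming distances:
  Taxon_V vs Taxon_J: 3
  Taxon_V vs Taxon_H: 3
  Taxon_V vs Taxon_S: 2
  Taxon_V vs Taxon_T: 6
  Taxon_J vs Taxon_H: 6
  Taxon_J vs Taxon_S: 3
  Taxon_J vs Taxon_T: 9
  Taxon_H vs Taxon_S: 4
  Taxon_H vs Taxon_T: 6
  Taxon_S vs Taxon_T: 7
The smallest is 2, between Taxon_V and Taxon_S.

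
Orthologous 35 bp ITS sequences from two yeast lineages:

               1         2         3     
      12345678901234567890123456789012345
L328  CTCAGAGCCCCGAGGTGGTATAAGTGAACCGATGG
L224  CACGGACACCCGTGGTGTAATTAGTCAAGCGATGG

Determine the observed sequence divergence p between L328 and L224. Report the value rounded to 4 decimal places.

The sequences differ at positions 2 (T/A), 4 (A/G), 7 (G/C), 8 (C/A), 13 (A/T), 18 (G/T), 19 (T/A), 22 (A/T), 26 (G/C), 29 (C/G).
There are 10 differences over 35 sites, so p = 10/35 = 0.2857.

0.2857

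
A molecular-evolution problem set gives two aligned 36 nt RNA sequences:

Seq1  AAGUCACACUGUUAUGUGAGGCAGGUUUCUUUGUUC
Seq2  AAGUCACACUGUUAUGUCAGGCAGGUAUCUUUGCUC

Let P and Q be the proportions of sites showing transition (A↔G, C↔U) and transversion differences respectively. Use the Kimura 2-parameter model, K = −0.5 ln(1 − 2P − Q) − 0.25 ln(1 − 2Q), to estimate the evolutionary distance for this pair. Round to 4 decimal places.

The sequences differ at positions 18 (G/C, transversion), 27 (U/A, transversion), 34 (U/C, transition).
Of the 3 differences, 1 transition and 2 transversions over 36 sites: P = 1/36 = 0.027778, Q = 2/36 = 0.055556.
d = −0.5·ln(0.888888) − 0.25·ln(0.888888) = −0.5·(-0.117784) − 0.25·(-0.117784) = 0.0883.

0.0883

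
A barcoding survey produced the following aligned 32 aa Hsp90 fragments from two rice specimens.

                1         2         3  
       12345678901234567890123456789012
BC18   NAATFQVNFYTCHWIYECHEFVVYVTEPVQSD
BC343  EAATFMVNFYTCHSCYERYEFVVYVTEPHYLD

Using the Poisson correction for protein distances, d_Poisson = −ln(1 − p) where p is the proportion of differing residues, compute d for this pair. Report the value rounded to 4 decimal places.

The sequences differ at positions 1 (N/E), 6 (Q/M), 14 (W/S), 15 (I/C), 18 (C/R), 19 (H/Y), 29 (V/H), 30 (Q/Y), 31 (S/L).
p = 9/32 = 0.281250.
d = −ln(1 − 0.281250) = −ln(0.718750) = 0.3302.

0.3302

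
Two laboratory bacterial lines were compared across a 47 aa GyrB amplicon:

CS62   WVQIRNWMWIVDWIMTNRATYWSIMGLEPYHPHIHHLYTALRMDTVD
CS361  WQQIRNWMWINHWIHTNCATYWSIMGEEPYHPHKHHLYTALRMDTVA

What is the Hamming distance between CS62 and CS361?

The sequences differ at positions 2 (V/Q), 11 (V/N), 12 (D/H), 15 (M/H), 18 (R/C), 27 (L/E), 34 (I/K), 47 (D/A).
That gives 8 mismatches out of 47 aligned sites, so the Hamming distance is 8.

8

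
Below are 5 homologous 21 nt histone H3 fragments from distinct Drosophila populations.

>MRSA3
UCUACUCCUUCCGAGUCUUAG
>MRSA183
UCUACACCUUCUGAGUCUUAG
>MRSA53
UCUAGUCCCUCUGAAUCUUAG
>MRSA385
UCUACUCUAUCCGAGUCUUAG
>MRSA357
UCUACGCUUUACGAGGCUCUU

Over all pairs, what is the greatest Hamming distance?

Pairwise Hamming distances:
  MRSA3 vs MRSA183: 2
  MRSA3 vs MRSA53: 4
  MRSA3 vs MRSA385: 2
  MRSA3 vs MRSA357: 7
  MRSA183 vs MRSA53: 4
  MRSA183 vs MRSA385: 4
  MRSA183 vs MRSA357: 8
  MRSA53 vs MRSA385: 5
  MRSA53 vs MRSA357: 11
  MRSA385 vs MRSA357: 7
The largest is 11, between MRSA53 and MRSA357.

11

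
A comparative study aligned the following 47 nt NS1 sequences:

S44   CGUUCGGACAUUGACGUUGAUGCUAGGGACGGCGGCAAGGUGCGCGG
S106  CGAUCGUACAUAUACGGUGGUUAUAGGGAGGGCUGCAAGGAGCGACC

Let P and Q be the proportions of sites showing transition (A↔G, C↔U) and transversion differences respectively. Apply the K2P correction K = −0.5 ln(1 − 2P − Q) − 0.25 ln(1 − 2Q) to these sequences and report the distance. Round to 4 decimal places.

0.3936

Differing sites — 3:U/A (Tv); 7:G/U (Tv); 12:U/A (Tv); 13:G/U (Tv); 17:U/G (Tv); 20:A/G (Ti); 22:G/U (Tv); 23:C/A (Tv); 30:C/G (Tv); 34:G/U (Tv); 41:U/A (Tv); 45:C/A (Tv); 46:G/C (Tv); 47:G/C (Tv).
Of the 14 differences, 1 transition and 13 transversions over 47 sites: P = 1/47 = 0.021277, Q = 13/47 = 0.276596.
d = −0.5·ln(0.680850) − 0.25·ln(0.446808) = −0.5·(-0.384413) − 0.25·(-0.805626) = 0.3936.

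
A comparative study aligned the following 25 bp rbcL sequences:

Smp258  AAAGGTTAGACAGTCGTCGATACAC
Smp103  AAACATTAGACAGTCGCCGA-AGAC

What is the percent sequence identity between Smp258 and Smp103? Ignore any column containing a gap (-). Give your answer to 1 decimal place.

83.3%

Excluding the 1 gap column leaves 24 comparable sites.
Mismatches occur at site 4 (G↔C), site 5 (G↔A), site 17 (T↔C), site 23 (C↔G).
20 of the 24 comparable sites match, so the percent identity is 20/24 × 100 = 83.3%.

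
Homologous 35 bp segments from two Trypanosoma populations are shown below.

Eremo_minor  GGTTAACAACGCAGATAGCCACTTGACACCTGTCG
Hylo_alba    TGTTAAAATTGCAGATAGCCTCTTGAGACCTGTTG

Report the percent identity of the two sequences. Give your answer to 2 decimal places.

80.00%

Differing sites — 1:G/T; 7:C/A; 9:A/T; 10:C/T; 21:A/T; 27:C/G; 34:C/T.
28 of the 35 sites match, so the percent identity is 28/35 × 100 = 80.00%.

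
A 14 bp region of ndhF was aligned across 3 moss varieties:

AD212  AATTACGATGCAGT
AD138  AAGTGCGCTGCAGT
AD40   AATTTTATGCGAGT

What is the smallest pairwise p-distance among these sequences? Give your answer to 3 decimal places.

0.214

Pairwise Hamming distances:
  AD212 vs AD138: 3
  AD212 vs AD40: 7
  AD138 vs AD40: 8
The smallest is 3 mismatches, between AD212 and AD138; p = 3/14 = 0.214.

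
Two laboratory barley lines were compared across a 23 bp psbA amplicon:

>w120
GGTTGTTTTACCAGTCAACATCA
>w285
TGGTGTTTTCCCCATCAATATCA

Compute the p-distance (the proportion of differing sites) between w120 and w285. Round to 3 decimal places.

0.261

Mismatches occur at site 1 (G→T), site 3 (T→G), site 10 (A→C), site 13 (A→C), site 14 (G→A), site 19 (C→T).
There are 6 differences over 23 sites, so p = 6/23 = 0.261.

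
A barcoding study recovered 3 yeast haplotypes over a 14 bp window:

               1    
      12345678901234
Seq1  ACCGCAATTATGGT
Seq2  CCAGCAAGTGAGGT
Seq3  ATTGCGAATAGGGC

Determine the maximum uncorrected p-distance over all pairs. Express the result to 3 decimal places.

Pairwise Hamming distances:
  Seq1 vs Seq2: 5
  Seq1 vs Seq3: 6
  Seq2 vs Seq3: 8
The largest is 8 mismatches, between Seq2 and Seq3; p = 8/14 = 0.571.

0.571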